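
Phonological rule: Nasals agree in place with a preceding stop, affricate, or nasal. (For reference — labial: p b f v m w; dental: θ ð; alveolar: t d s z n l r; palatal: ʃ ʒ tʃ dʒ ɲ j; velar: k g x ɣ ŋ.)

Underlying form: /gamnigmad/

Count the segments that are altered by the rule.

/n/ after /m/ (labial) → [m]
/m/ after /g/ (velar) → [ŋ]
2 segments change.

2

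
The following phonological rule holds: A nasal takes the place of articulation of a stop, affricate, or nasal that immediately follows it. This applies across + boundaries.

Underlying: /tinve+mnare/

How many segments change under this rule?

/m/ before /n/ (alveolar) → [n]
1 segment changes.

1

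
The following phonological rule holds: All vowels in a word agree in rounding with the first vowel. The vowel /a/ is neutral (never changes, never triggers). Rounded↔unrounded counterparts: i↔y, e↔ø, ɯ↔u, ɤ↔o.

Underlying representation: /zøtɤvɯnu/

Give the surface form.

[zøtovunu]

/ɤ/ harmonizes with /ø/ ([+round]) → [o]
/ɯ/ harmonizes with /ø/ ([+round]) → [u]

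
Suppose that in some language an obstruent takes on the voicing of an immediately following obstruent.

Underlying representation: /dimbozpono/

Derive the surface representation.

[dimbospono]

/z/ before /p/ (voiceless) → [s]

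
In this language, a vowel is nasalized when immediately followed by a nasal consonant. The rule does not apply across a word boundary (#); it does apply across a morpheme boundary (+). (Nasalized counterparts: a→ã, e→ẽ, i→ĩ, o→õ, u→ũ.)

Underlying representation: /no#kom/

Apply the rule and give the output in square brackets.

[no#kõm]

/o/ before nasal /m/ → [õ]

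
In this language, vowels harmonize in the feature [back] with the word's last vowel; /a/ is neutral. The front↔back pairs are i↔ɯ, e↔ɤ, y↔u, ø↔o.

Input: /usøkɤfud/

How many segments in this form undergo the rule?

1

/ø/ harmonizes with /u/ ([+back]) → [o]
1 segment changes.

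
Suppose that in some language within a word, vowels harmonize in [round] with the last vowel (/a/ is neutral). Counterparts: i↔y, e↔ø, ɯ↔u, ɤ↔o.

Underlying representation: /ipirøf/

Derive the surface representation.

[ypyrøf]

/i/ harmonizes with /ø/ ([+round]) → [y]
/i/ harmonizes with /ø/ ([+round]) → [y]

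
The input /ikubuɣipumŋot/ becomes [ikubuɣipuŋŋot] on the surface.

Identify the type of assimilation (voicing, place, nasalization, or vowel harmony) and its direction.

place assimilation, regressive

/m/→[ŋ].
Each target copies a feature from the following segment, so the direction is regressive.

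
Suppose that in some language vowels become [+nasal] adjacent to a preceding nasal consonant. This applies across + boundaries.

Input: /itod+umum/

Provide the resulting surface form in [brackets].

/u/ after nasal /m/ → [ũ]

[itod+umũm]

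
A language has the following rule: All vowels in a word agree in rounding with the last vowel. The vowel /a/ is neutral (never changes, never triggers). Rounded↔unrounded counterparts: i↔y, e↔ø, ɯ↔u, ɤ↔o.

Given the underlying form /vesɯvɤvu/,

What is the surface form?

/e/ harmonizes with /u/ ([+round]) → [ø]
/ɯ/ harmonizes with /u/ ([+round]) → [u]
/ɤ/ harmonizes with /u/ ([+round]) → [o]

[vøsuvovu]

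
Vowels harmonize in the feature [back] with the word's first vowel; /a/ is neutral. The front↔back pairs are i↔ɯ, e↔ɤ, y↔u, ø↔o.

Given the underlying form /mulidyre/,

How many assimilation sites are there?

/i/ harmonizes with /u/ ([+back]) → [ɯ]
/y/ harmonizes with /u/ ([+back]) → [u]
/e/ harmonizes with /u/ ([+back]) → [ɤ]
3 segments change.

3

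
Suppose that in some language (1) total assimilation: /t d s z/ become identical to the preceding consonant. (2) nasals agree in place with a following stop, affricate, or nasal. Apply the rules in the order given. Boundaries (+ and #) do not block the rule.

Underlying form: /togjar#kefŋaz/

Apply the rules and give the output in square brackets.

Rule 1: no segment meets the rule's conditions; no change.
After rule 1: togjar#kefŋaz
Rule 2: no segment meets the rule's conditions; no change.

[togjar#kefŋaz]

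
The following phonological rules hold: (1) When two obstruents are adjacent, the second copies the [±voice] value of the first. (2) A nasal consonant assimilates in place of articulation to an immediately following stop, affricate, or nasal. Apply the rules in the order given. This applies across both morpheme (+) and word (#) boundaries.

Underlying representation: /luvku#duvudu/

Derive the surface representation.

[luvgu#duvudu]

Rule 1: /k/ after /v/ (voiced) → [g]
After rule 1: luvgu#duvudu
Rule 2: no segment meets the rule's conditions; no change.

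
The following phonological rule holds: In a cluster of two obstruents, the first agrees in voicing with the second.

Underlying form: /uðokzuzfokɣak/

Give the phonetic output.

[uðogzusfogɣak]

/k/ before /z/ (voiced) → [g]
/z/ before /f/ (voiceless) → [s]
/k/ before /ɣ/ (voiced) → [g]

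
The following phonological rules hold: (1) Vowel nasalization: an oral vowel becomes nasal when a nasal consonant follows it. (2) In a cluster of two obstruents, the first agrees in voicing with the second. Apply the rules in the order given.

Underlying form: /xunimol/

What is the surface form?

[xũnĩmol]

Rule 1: /u/ before nasal /n/ → [ũ]
Rule 1: /i/ before nasal /m/ → [ĩ]
After rule 1: xũnĩmol
Rule 2: no segment meets the rule's conditions; no change.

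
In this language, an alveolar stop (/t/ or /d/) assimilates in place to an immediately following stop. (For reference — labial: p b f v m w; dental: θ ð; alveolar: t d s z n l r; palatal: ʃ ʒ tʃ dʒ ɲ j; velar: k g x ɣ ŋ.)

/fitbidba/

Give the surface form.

[fipbibba]

/t/ before /b/ (labial) → [p]
/d/ before /b/ (labial) → [b]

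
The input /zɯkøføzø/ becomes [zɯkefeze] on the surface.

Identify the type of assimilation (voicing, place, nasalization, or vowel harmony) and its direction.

vowel harmony, progressive

/ø/→[e] /ø/→[e] /ø/→[e].
Vowels agree with the first vowel, so the harmony is progressive.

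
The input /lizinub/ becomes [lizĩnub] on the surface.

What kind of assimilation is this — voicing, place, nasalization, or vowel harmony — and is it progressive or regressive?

nasalization, regressive

/i/→[ĩ].
Each target copies a feature from the following segment, so the direction is regressive.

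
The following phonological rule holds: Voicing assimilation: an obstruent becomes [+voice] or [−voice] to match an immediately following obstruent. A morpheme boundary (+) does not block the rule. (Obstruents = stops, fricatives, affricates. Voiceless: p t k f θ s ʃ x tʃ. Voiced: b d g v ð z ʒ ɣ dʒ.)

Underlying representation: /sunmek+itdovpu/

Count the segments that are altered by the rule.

/t/ before /d/ (voiced) → [d]
/v/ before /p/ (voiceless) → [f]
2 segments change.

2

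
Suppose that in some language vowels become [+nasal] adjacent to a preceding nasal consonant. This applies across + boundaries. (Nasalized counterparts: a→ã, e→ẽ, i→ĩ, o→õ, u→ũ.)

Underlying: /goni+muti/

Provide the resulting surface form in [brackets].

/i/ after nasal /n/ → [ĩ]
/u/ after nasal /m/ → [ũ]

[gonĩ+mũti]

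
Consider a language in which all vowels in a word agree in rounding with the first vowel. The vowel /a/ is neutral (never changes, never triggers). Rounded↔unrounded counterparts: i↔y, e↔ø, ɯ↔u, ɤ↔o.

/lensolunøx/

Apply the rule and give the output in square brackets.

/o/ harmonizes with /e/ ([-round]) → [ɤ]
/u/ harmonizes with /e/ ([-round]) → [ɯ]
/ø/ harmonizes with /e/ ([-round]) → [e]

[lensɤlɯnex]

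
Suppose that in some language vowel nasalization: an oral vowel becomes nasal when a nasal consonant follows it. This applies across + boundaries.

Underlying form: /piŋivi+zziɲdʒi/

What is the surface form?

[pĩŋivi+zzĩɲdʒi]

/i/ before nasal /ŋ/ → [ĩ]
/i/ before nasal /ɲ/ → [ĩ]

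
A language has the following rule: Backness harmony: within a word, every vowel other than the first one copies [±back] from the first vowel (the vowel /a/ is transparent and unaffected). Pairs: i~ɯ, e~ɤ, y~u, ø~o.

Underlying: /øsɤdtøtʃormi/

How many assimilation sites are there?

/ɤ/ harmonizes with /ø/ ([-back]) → [e]
/o/ harmonizes with /ø/ ([-back]) → [ø]
2 segments change.

2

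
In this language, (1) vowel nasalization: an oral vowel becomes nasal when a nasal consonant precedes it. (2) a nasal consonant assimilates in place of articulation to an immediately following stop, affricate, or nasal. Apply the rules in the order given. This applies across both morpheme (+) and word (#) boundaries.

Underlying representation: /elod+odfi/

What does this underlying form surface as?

[elod+odfi]

Rule 1: no segment meets the rule's conditions; no change.
After rule 1: elod+odfi
Rule 2: no segment meets the rule's conditions; no change.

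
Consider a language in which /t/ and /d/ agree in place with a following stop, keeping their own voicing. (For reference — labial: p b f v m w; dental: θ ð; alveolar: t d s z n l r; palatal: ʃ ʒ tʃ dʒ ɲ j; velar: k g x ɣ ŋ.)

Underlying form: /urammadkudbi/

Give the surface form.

/d/ before /k/ (velar) → [g]
/d/ before /b/ (labial) → [b]

[urammagkubbi]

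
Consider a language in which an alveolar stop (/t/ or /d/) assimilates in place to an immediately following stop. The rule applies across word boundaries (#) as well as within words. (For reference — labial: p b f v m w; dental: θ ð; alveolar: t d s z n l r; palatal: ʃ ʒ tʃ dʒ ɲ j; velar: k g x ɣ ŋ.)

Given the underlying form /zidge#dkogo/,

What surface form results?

[zigge#gkogo]

/d/ before /g/ (velar) → [g]
/d/ before /k/ (velar) → [g]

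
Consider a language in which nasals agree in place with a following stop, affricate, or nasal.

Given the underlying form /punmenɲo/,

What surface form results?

[pummeɲɲo]

/n/ before /m/ (labial) → [m]
/n/ before /ɲ/ (palatal) → [ɲ]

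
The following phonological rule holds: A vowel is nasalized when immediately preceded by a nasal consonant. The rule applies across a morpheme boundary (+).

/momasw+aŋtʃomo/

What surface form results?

[mõmãsw+aŋtʃomõ]

/o/ after nasal /m/ → [õ]
/a/ after nasal /m/ → [ã]
/o/ after nasal /m/ → [õ]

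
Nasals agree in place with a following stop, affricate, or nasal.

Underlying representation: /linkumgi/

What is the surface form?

/n/ before /k/ (velar) → [ŋ]
/m/ before /g/ (velar) → [ŋ]

[liŋkuŋgi]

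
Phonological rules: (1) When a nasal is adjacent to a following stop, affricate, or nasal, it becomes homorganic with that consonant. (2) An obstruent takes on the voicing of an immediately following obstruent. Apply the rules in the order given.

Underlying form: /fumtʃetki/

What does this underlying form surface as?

[fuɲtʃetki]

Rule 1: /m/ before /tʃ/ (palatal) → [ɲ]
After rule 1: fuɲtʃetki
Rule 2: no segment meets the rule's conditions; no change.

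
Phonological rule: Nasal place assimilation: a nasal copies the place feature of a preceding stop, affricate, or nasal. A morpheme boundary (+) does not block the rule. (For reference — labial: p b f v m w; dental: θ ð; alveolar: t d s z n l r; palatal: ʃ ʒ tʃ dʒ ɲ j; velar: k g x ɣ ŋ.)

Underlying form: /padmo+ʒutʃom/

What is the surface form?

/m/ after /d/ (alveolar) → [n]

[padno+ʒutʃom]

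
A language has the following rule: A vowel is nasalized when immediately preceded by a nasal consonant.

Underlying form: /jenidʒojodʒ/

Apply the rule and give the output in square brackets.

/i/ after nasal /n/ → [ĩ]

[jenĩdʒojodʒ]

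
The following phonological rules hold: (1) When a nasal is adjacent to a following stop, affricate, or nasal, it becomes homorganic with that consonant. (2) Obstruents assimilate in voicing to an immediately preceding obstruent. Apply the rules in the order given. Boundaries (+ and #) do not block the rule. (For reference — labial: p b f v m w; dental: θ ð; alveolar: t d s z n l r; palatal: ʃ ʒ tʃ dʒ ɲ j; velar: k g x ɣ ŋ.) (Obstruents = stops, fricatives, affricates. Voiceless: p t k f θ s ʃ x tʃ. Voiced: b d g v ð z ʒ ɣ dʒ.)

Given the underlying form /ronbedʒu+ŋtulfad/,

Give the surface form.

[rombedʒu+ntulfad]

Rule 1: /n/ before /b/ (labial) → [m]
Rule 1: /ŋ/ before /t/ (alveolar) → [n]
After rule 1: rombedʒu+ntulfad
Rule 2: no segment meets the rule's conditions; no change.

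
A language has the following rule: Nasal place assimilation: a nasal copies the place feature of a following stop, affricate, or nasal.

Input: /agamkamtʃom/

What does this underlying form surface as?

/m/ before /k/ (velar) → [ŋ]
/m/ before /tʃ/ (palatal) → [ɲ]

[agaŋkaɲtʃom]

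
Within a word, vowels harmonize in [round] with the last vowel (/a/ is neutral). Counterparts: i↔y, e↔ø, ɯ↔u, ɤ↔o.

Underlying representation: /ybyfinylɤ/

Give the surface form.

[ibifinilɤ]

/y/ harmonizes with /ɤ/ ([-round]) → [i]
/y/ harmonizes with /ɤ/ ([-round]) → [i]
/y/ harmonizes with /ɤ/ ([-round]) → [i]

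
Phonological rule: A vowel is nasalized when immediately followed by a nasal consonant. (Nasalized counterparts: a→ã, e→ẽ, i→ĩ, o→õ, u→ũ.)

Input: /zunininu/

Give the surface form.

/u/ before nasal /n/ → [ũ]
/i/ before nasal /n/ → [ĩ]
/i/ before nasal /n/ → [ĩ]

[zũnĩnĩnu]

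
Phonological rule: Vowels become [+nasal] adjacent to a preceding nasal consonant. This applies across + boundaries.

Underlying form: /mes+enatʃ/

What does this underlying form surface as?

[mẽs+enãtʃ]

/e/ after nasal /m/ → [ẽ]
/a/ after nasal /n/ → [ã]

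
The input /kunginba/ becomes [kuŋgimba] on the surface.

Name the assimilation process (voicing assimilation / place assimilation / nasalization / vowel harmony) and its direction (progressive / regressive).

place assimilation, regressive

/n/→[ŋ] /n/→[m].
Each target copies a feature from the following segment, so the direction is regressive.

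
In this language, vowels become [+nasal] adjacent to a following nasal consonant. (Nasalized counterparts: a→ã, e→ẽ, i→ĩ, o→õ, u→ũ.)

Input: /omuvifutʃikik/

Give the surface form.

[õmuvifutʃikik]

/o/ before nasal /m/ → [õ]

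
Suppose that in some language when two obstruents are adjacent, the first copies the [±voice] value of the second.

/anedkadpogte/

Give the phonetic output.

[anetkatpokte]

/d/ before /k/ (voiceless) → [t]
/d/ before /p/ (voiceless) → [t]
/g/ before /t/ (voiceless) → [k]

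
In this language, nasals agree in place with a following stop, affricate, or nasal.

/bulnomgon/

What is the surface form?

/m/ before /g/ (velar) → [ŋ]

[bulnoŋgon]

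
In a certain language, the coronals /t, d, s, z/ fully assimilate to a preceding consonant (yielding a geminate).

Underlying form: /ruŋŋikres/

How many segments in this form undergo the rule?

No segment meets the rule's conditions.

0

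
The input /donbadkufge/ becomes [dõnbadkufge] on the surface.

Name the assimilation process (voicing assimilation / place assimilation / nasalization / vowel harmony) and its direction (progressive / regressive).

/o/→[õ].
Each target copies a feature from the following segment, so the direction is regressive.

nasalization, regressive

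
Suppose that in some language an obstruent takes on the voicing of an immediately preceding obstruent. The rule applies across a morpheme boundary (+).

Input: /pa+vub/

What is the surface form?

[pa+vub]

no segment meets the rule's conditions; no change.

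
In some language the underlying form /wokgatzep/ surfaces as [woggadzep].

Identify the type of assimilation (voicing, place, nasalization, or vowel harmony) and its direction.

/k/→[g] /t/→[d].
Each target copies a feature from the following segment, so the direction is regressive.

voicing assimilation, regressive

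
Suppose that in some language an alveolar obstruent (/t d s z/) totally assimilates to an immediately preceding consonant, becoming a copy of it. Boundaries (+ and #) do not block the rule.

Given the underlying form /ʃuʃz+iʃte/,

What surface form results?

/z/ after /ʃ/ → [ʃ] (total assimilation)
/t/ after /ʃ/ → [ʃ] (total assimilation)

[ʃuʃʃ+iʃʃe]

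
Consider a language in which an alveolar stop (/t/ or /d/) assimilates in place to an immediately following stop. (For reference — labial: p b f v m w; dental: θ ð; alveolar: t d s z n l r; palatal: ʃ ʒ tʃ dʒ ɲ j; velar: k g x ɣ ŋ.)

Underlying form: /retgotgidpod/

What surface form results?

[rekgokgibpod]

/t/ before /g/ (velar) → [k]
/t/ before /g/ (velar) → [k]
/d/ before /p/ (labial) → [b]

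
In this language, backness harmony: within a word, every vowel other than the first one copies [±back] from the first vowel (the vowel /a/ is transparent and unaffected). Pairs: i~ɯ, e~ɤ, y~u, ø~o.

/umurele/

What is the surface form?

[umurɤlɤ]

/e/ harmonizes with /u/ ([+back]) → [ɤ]
/e/ harmonizes with /u/ ([+back]) → [ɤ]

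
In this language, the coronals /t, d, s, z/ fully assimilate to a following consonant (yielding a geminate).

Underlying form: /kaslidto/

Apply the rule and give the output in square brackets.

[kallitto]

/s/ before /l/ → [l] (total assimilation)
/d/ before /t/ → [t] (total assimilation)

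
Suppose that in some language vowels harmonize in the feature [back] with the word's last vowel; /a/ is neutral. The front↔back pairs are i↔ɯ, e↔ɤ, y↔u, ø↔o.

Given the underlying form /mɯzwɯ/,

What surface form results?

[mɯzwɯ]

no segment meets the rule's conditions; no change.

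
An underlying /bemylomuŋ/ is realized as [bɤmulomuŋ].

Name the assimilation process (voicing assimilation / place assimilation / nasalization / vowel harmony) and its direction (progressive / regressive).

/e/→[ɤ] /y/→[u].
Vowels agree with the last vowel, so the harmony is regressive.

vowel harmony, regressive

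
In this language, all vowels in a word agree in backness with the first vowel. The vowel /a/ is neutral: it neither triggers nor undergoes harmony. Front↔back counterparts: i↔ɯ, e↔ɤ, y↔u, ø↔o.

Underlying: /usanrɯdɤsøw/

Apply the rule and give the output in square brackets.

/ø/ harmonizes with /u/ ([+back]) → [o]

[usanrɯdɤsow]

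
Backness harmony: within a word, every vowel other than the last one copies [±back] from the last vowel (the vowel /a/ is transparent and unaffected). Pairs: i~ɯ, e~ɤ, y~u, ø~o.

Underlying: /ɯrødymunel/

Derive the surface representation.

[irødymynel]

/ɯ/ harmonizes with /e/ ([-back]) → [i]
/u/ harmonizes with /e/ ([-back]) → [y]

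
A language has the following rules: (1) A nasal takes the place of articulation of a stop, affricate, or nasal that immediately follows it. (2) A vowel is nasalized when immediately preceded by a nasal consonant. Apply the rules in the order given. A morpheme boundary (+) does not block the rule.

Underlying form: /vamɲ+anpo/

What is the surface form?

Rule 1: /m/ before /ɲ/ (palatal) → [ɲ]
Rule 1: /n/ before /p/ (labial) → [m]
After rule 1: vaɲɲ+ampo
Rule 2: /a/ after nasal /ɲ/ → [ã]

[vaɲɲ+ãmpo]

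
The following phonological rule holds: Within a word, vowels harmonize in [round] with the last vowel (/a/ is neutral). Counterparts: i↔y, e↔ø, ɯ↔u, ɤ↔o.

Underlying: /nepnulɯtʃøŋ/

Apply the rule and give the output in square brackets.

[nøpnulutʃøŋ]

/e/ harmonizes with /ø/ ([+round]) → [ø]
/ɯ/ harmonizes with /ø/ ([+round]) → [u]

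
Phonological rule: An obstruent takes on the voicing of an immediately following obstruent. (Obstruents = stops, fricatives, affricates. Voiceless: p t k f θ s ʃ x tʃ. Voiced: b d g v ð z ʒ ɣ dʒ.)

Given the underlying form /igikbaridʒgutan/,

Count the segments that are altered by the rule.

1

/k/ before /b/ (voiced) → [g]
1 segment changes.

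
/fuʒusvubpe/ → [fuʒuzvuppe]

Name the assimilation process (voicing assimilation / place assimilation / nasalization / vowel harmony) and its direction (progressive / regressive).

/s/→[z] /b/→[p].
Each target copies a feature from the following segment, so the direction is regressive.

voicing assimilation, regressive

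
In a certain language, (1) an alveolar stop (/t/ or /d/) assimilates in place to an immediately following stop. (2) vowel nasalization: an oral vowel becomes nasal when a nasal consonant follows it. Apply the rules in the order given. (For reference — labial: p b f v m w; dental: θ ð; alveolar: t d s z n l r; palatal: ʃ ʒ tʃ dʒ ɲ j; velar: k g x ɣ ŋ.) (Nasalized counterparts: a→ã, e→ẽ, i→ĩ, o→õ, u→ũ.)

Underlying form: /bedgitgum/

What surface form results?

[beggikgũm]

Rule 1: /d/ before /g/ (velar) → [g]
Rule 1: /t/ before /g/ (velar) → [k]
After rule 1: beggikgum
Rule 2: /u/ before nasal /m/ → [ũ]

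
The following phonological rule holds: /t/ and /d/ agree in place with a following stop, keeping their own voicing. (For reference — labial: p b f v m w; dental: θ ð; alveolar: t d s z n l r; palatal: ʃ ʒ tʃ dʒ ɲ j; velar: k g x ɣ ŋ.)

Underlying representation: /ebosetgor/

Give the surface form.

/t/ before /g/ (velar) → [k]

[ebosekgor]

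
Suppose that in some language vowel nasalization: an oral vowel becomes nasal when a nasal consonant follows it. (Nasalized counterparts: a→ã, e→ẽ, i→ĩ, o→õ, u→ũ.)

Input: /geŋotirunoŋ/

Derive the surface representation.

/e/ before nasal /ŋ/ → [ẽ]
/u/ before nasal /n/ → [ũ]
/o/ before nasal /ŋ/ → [õ]

[gẽŋotirũnõŋ]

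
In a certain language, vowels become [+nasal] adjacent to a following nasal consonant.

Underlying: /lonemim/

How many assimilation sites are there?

/o/ before nasal /n/ → [õ]
/e/ before nasal /m/ → [ẽ]
/i/ before nasal /m/ → [ĩ]
3 segments change.

3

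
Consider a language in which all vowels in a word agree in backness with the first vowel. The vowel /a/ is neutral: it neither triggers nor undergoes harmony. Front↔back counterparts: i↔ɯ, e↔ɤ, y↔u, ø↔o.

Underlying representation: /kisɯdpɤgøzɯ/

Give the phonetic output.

[kisidpegøzi]

/ɯ/ harmonizes with /i/ ([-back]) → [i]
/ɤ/ harmonizes with /i/ ([-back]) → [e]
/ɯ/ harmonizes with /i/ ([-back]) → [i]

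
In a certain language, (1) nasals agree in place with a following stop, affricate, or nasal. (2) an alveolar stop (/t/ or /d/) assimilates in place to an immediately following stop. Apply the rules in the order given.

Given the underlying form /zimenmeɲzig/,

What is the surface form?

Rule 1: /n/ before /m/ (labial) → [m]
After rule 1: zimemmeɲzig
Rule 2: no segment meets the rule's conditions; no change.

[zimemmeɲzig]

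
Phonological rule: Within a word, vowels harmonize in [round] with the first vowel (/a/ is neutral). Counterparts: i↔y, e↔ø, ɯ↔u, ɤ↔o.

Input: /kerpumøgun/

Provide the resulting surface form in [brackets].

[kerpɯmegɯn]

/u/ harmonizes with /e/ ([-round]) → [ɯ]
/ø/ harmonizes with /e/ ([-round]) → [e]
/u/ harmonizes with /e/ ([-round]) → [ɯ]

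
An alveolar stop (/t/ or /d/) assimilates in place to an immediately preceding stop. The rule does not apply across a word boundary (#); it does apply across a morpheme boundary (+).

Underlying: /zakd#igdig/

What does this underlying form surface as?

[zakg#iggig]

/d/ after /k/ (velar) → [g]
/d/ after /g/ (velar) → [g]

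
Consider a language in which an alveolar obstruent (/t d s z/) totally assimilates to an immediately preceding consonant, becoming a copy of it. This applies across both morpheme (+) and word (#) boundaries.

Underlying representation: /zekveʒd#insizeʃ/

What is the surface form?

/d/ after /ʒ/ → [ʒ] (total assimilation)
/s/ after /n/ → [n] (total assimilation)

[zekveʒʒ#innizeʃ]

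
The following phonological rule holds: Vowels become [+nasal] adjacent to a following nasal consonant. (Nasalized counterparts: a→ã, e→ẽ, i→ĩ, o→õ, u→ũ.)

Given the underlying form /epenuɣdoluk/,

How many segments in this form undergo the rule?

1

/e/ before nasal /n/ → [ẽ]
1 segment changes.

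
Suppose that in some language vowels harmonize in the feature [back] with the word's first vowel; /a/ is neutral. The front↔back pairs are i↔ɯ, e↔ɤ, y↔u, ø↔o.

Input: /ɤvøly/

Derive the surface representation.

[ɤvolu]

/ø/ harmonizes with /ɤ/ ([+back]) → [o]
/y/ harmonizes with /ɤ/ ([+back]) → [u]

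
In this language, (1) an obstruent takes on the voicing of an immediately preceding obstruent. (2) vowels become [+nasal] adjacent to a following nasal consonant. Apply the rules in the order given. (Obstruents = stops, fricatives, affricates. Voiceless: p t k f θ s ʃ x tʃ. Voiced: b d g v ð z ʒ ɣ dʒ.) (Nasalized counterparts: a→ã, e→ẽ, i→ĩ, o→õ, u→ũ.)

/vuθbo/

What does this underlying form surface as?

Rule 1: /b/ after /θ/ (voiceless) → [p]
After rule 1: vuθpo
Rule 2: no segment meets the rule's conditions; no change.

[vuθpo]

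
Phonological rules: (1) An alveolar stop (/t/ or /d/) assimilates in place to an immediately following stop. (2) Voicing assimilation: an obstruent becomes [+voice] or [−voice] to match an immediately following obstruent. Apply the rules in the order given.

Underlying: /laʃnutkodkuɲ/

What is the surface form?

[laʃnukkokkuɲ]

Rule 1: /t/ before /k/ (velar) → [k]
Rule 1: /d/ before /k/ (velar) → [g]
After rule 1: laʃnukkogkuɲ
Rule 2: /g/ before /k/ (voiceless) → [k]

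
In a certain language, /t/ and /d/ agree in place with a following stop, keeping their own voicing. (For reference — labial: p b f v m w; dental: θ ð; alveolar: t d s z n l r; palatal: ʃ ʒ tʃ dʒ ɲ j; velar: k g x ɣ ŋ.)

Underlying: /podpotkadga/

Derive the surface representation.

/d/ before /p/ (labial) → [b]
/t/ before /k/ (velar) → [k]
/d/ before /g/ (velar) → [g]

[pobpokkagga]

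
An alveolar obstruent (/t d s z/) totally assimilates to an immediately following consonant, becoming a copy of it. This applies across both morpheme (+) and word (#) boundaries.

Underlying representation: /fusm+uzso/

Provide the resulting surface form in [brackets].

/s/ before /m/ → [m] (total assimilation)
/z/ before /s/ → [s] (total assimilation)

[fumm+usso]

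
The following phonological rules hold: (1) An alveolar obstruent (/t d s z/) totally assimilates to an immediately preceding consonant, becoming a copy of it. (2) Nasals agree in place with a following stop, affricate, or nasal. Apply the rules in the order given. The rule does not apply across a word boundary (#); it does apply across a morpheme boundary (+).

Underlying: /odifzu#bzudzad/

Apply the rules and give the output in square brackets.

Rule 1: /z/ after /f/ → [f] (total assimilation)
Rule 1: /z/ after /b/ → [b] (total assimilation)
Rule 1: /z/ after /d/ → [d] (total assimilation)
After rule 1: odiffu#bbuddad
Rule 2: no segment meets the rule's conditions; no change.

[odiffu#bbuddad]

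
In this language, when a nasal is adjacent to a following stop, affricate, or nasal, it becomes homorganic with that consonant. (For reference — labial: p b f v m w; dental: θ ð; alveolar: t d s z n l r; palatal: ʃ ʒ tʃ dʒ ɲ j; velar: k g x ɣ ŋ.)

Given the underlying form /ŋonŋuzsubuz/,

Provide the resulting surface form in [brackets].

[ŋoŋŋuzsubuz]

/n/ before /ŋ/ (velar) → [ŋ]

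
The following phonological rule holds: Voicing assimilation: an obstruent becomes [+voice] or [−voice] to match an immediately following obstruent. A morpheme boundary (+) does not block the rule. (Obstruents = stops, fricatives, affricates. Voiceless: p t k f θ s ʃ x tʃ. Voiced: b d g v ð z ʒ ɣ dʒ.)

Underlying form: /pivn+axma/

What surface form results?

no segment meets the rule's conditions; no change.

[pivn+axma]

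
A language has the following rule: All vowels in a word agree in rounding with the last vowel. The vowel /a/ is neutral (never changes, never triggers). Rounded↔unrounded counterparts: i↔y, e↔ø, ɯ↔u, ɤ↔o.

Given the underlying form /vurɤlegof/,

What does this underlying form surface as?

[vuroløgof]

/ɤ/ harmonizes with /o/ ([+round]) → [o]
/e/ harmonizes with /o/ ([+round]) → [ø]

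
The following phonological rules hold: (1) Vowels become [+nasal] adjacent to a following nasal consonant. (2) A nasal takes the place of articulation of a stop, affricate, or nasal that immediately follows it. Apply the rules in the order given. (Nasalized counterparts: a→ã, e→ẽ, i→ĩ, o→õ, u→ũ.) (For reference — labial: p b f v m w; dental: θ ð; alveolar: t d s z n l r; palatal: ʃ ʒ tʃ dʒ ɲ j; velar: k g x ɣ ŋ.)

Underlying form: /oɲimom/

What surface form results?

[õɲĩmõm]

Rule 1: /o/ before nasal /ɲ/ → [õ]
Rule 1: /i/ before nasal /m/ → [ĩ]
Rule 1: /o/ before nasal /m/ → [õ]
After rule 1: õɲĩmõm
Rule 2: no segment meets the rule's conditions; no change.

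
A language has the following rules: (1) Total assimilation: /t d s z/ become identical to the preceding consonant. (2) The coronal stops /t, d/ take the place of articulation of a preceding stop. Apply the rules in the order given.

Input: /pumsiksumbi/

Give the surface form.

[pummikkumbi]

Rule 1: /s/ after /m/ → [m] (total assimilation)
Rule 1: /s/ after /k/ → [k] (total assimilation)
After rule 1: pummikkumbi
Rule 2: no segment meets the rule's conditions; no change.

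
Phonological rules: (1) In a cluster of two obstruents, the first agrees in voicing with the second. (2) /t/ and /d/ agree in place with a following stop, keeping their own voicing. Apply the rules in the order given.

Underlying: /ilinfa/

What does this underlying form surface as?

Rule 1: no segment meets the rule's conditions; no change.
After rule 1: ilinfa
Rule 2: no segment meets the rule's conditions; no change.

[ilinfa]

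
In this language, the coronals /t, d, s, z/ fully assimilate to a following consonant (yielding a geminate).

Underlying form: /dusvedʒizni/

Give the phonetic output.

/s/ before /v/ → [v] (total assimilation)
/z/ before /n/ → [n] (total assimilation)

[duvvedʒinni]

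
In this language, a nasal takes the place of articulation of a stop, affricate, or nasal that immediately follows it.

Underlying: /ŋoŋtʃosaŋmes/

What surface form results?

[ŋoɲtʃosammes]

/ŋ/ before /tʃ/ (palatal) → [ɲ]
/ŋ/ before /m/ (labial) → [m]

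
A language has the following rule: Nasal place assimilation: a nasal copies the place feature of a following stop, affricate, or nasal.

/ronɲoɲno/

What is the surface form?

[roɲɲonno]

/n/ before /ɲ/ (palatal) → [ɲ]
/ɲ/ before /n/ (alveolar) → [n]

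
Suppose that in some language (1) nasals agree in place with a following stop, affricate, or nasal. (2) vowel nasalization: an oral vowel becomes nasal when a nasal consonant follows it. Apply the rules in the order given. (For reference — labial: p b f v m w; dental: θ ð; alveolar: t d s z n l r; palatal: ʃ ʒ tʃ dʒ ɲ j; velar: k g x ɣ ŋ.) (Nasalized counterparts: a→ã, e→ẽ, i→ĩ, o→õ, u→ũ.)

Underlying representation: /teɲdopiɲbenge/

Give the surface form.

[tẽndopĩmbẽŋge]

Rule 1: /ɲ/ before /d/ (alveolar) → [n]
Rule 1: /ɲ/ before /b/ (labial) → [m]
Rule 1: /n/ before /g/ (velar) → [ŋ]
After rule 1: tendopimbeŋge
Rule 2: /e/ before nasal /n/ → [ẽ]
Rule 2: /i/ before nasal /m/ → [ĩ]
Rule 2: /e/ before nasal /ŋ/ → [ẽ]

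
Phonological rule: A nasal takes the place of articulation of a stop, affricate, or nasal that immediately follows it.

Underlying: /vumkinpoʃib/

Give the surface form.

[vuŋkimpoʃib]

/m/ before /k/ (velar) → [ŋ]
/n/ before /p/ (labial) → [m]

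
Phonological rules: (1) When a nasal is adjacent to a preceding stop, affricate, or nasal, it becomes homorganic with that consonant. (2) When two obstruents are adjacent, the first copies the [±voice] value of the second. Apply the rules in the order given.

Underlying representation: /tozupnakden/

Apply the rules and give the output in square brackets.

[tozupmagden]

Rule 1: /n/ after /p/ (labial) → [m]
After rule 1: tozupmakden
Rule 2: /k/ before /d/ (voiced) → [g]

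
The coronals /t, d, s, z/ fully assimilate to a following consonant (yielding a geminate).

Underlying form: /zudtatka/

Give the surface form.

/d/ before /t/ → [t] (total assimilation)
/t/ before /k/ → [k] (total assimilation)

[zuttakka]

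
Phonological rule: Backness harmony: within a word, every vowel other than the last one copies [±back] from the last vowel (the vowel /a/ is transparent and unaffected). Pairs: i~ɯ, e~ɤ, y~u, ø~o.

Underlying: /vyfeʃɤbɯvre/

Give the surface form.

/ɤ/ harmonizes with /e/ ([-back]) → [e]
/ɯ/ harmonizes with /e/ ([-back]) → [i]

[vyfeʃebivre]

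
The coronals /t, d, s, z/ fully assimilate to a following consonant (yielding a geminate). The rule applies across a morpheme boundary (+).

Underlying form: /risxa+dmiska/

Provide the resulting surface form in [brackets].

[rixxa+mmikka]

/s/ before /x/ → [x] (total assimilation)
/d/ before /m/ → [m] (total assimilation)
/s/ before /k/ → [k] (total assimilation)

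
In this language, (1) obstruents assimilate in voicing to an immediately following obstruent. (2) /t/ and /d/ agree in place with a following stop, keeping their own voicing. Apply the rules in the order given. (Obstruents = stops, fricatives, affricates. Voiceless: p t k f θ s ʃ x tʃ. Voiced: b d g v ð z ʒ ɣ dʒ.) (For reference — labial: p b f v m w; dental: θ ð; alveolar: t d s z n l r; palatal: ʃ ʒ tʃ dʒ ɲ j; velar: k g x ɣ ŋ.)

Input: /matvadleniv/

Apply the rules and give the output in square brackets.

[madvadleniv]

Rule 1: /t/ before /v/ (voiced) → [d]
After rule 1: madvadleniv
Rule 2: no segment meets the rule's conditions; no change.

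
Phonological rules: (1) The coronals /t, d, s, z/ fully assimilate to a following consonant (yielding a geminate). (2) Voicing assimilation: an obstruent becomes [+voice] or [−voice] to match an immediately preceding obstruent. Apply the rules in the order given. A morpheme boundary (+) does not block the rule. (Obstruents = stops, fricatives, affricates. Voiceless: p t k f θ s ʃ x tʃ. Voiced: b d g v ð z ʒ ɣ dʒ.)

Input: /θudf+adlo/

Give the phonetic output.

[θuff+allo]

Rule 1: /d/ before /f/ → [f] (total assimilation)
Rule 1: /d/ before /l/ → [l] (total assimilation)
After rule 1: θuff+allo
Rule 2: no segment meets the rule's conditions; no change.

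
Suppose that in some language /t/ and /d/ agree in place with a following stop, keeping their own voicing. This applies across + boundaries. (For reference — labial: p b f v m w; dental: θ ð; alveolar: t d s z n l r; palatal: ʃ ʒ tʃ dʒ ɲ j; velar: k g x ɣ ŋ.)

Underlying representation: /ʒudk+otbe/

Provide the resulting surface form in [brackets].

[ʒugk+opbe]

/d/ before /k/ (velar) → [g]
/t/ before /b/ (labial) → [p]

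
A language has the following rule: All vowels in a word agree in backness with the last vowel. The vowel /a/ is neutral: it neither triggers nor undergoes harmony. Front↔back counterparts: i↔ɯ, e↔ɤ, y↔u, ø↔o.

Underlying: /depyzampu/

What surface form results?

/e/ harmonizes with /u/ ([+back]) → [ɤ]
/y/ harmonizes with /u/ ([+back]) → [u]

[dɤpuzampu]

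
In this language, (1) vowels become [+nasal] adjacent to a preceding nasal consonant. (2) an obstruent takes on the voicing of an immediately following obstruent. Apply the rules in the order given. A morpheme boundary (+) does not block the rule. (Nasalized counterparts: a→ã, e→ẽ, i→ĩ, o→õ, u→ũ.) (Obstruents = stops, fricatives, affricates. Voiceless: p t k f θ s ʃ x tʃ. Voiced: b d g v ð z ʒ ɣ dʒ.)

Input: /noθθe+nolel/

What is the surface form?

Rule 1: /o/ after nasal /n/ → [õ]
Rule 1: /o/ after nasal /n/ → [õ]
After rule 1: nõθθe+nõlel
Rule 2: no segment meets the rule's conditions; no change.

[nõθθe+nõlel]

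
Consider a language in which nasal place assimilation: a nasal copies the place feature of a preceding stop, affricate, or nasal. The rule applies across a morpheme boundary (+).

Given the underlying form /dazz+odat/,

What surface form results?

no segment meets the rule's conditions; no change.

[dazz+odat]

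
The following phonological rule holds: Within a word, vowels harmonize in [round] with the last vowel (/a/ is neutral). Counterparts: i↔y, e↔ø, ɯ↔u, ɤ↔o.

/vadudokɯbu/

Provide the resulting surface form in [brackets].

/ɯ/ harmonizes with /u/ ([+round]) → [u]

[vadudokubu]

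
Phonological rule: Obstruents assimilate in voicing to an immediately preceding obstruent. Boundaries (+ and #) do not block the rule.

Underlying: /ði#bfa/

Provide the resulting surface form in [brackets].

[ði#bva]

/f/ after /b/ (voiced) → [v]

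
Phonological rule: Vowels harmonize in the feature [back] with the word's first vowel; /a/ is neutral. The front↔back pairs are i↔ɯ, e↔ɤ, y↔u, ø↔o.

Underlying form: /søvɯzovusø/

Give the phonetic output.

[søvizøvysø]

/ɯ/ harmonizes with /ø/ ([-back]) → [i]
/o/ harmonizes with /ø/ ([-back]) → [ø]
/u/ harmonizes with /ø/ ([-back]) → [y]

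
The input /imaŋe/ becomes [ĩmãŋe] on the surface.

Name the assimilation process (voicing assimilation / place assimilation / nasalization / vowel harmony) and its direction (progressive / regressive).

/i/→[ĩ] /a/→[ã].
Each target copies a feature from the following segment, so the direction is regressive.

nasalization, regressive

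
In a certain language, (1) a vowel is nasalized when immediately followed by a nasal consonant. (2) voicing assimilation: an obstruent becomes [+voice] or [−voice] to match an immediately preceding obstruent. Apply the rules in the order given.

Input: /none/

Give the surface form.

[nõne]

Rule 1: /o/ before nasal /n/ → [õ]
After rule 1: nõne
Rule 2: no segment meets the rule's conditions; no change.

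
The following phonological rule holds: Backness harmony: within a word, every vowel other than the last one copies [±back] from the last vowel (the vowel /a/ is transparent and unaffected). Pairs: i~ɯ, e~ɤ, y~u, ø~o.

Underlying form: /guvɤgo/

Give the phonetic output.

no segment meets the rule's conditions; no change.

[guvɤgo]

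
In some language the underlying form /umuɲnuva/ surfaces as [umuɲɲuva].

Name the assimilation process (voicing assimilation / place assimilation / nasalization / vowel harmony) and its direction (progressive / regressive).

/n/→[ɲ].
Each target copies a feature from the preceding segment, so the direction is progressive.

place assimilation, progressive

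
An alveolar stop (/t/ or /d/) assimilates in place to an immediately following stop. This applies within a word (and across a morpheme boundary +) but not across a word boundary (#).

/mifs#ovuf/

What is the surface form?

[mifs#ovuf]

no segment meets the rule's conditions; no change.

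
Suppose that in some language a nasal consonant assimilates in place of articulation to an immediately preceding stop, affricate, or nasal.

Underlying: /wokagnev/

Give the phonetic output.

/n/ after /g/ (velar) → [ŋ]

[wokagŋev]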